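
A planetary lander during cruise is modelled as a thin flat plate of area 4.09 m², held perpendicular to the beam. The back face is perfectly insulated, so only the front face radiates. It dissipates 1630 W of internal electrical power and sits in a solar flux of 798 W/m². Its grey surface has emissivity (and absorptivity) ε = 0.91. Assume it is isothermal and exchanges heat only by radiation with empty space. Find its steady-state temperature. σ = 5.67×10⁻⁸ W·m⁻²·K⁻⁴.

T ≈ 384 K

At steady state, absorbed solar power + internal power = radiated power.
Absorbed: α·S·A_cross = 0.91·798·4.090 = 2970 W (cross-section A).
Total input = 2970 + 1630 = 4600 W.
Radiated: εσ·A_surf·T⁴ with A_surf = A = 4.090 m².
T⁴ = 4600/(0.91·5.67×10⁻⁸·4.090) = 2.180×10¹⁰ K⁴.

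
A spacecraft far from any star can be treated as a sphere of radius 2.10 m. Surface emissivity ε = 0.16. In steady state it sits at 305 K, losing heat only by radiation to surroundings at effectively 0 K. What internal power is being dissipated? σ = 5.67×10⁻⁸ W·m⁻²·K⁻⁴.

Steady state: P = εσA T⁴.
A = 4πr² = 55.42 m²; T⁴ = (305)⁴ = 8.654×10⁹ K⁴.
P = 0.16 × 5.67×10⁻⁸ × 55.42 × 8.654×10⁹.

P ≈ 4350 W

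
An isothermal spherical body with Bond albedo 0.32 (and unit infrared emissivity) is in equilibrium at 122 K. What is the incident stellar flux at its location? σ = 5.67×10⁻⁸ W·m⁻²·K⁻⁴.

S ≈ 73.9 W/m²

(1−a)S·πr² = σ·4πr²·T⁴ ⇒ S = 4σT⁴/(1−a).
S = 4·5.67×10⁻⁸·2.215×10⁸/0.680.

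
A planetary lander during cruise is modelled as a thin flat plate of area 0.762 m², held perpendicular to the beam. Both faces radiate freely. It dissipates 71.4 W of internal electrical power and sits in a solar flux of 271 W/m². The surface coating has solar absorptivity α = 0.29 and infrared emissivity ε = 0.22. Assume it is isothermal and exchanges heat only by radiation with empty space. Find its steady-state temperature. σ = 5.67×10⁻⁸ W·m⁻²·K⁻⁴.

T ≈ 288 K

At steady state, absorbed solar power + internal power = radiated power.
Absorbed: α·S·A_cross = 0.29·271·0.7620 = 59.89 W (cross-section A).
Total input = 59.89 + 71.4 = 131.3 W.
Radiated: εσ·A_surf·T⁴ with A_surf = 2A = 1.524 m².
T⁴ = 131.3/(0.22·5.67×10⁻⁸·1.524) = 6.906×10⁹ K⁴.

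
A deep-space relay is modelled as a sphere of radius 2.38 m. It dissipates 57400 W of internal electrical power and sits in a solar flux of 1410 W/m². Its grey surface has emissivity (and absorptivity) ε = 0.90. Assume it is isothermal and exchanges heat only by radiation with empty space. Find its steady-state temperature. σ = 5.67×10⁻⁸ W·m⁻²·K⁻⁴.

At steady state, absorbed solar power + internal power = radiated power.
Absorbed: α·S·A_cross = 0.90·1410·17.80 = 22580 W (cross-section πr²).
Total input = 22580 + 57400 = 79980 W.
Radiated: εσ·A_surf·T⁴ with A_surf = 4πr² = 71.18 m².
T⁴ = 79980/(0.90·5.67×10⁻⁸·71.18) = 2.202×10¹⁰ K⁴.

T ≈ 385 K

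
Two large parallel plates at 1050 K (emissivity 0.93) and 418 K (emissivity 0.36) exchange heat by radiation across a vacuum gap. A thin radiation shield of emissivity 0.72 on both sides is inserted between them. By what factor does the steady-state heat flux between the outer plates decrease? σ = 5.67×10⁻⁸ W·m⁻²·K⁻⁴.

factor ≈ 1.62

Without shield: q₀ = σΔ(T⁴)/(1/ε₁+1/ε₂−1) with denominator 2.853.
With shield the two gaps are in series; the resistances add: (1/ε₁+1/ε_s−1)+(1/ε_s+1/ε₂−1) = 1.464+3.167 = 4.631.
Heat-flux ratio q₀/q = 4.631/2.853.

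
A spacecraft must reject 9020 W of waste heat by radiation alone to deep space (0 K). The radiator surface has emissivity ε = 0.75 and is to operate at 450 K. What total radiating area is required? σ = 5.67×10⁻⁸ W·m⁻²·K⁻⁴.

A ≈ 5.17 m²

P = εσA T⁴ ⇒ A = P/(εσT⁴).
T⁴ = 4.101×10¹⁰ K⁴.
A = 9020/(0.75 × 5.67×10⁻⁸ × 4.101×10¹⁰).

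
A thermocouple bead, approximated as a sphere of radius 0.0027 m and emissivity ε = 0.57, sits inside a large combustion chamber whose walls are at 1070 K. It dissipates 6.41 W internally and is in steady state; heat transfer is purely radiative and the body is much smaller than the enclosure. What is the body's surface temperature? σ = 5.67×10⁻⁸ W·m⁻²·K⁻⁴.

For a small grey body in a large enclosure, net radiated power = εσA(T⁴ − T_w⁴).
Steady state: P = εσA(T⁴ − T_w⁴) with A = 4πr² = 9.161×10⁻⁵ m².
T⁴ = P/(εσA) + T_w⁴ = 6.41/(0.57·5.67×10⁻⁸·9.161×10⁻⁵) + (1070)⁴
    = 2.165×10¹² + 1.311×10¹² = 3.476×10¹² K⁴.

T ≈ 1370 K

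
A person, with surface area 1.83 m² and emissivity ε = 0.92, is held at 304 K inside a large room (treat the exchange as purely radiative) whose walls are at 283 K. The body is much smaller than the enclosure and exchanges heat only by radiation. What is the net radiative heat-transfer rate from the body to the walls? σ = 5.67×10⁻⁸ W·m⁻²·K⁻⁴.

P_net ≈ 203 W

For a small grey body in a large enclosure: P_net = εσA(T_body⁴ − T_wall⁴).
A = 1.83 m²; T_body⁴ − T_wall⁴ = 8.541×10⁹ − 6.414×10⁹ = 2.126×10⁹ K⁴.
|P_net| = 0.92·5.67×10⁻⁸·1.830·2.126×10⁹.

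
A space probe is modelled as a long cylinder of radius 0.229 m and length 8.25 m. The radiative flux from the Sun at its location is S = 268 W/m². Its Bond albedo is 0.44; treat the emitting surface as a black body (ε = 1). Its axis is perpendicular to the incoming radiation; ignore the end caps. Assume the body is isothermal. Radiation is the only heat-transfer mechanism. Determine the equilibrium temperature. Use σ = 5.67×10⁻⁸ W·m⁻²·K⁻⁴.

T ≈ 170 K

At equilibrium, absorbed power = emitted power.
Absorbing cross-section = 2rL = 3.779 m²; emitting surface = 2πrL = 11.87 m² (ratio π).
(1−a)S·A_cross = εσ·A_surf·T⁴  ⇒  T⁴ = (1−a)S/(πσ).
T⁴ = 0.560·268/(π·5.67×10⁻⁸) = 8.425×10⁸ K⁴.
T = (8.425×10⁸)^(1/4).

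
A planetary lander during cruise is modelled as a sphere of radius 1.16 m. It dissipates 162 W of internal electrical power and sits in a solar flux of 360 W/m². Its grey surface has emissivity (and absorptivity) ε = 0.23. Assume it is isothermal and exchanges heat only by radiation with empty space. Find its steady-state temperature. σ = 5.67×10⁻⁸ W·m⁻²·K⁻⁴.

T ≈ 220 K

At steady state, absorbed solar power + internal power = radiated power.
Absorbed: α·S·A_cross = 0.23·360·4.227 = 350.0 W (cross-section πr²).
Total input = 350.0 + 162 = 512.0 W.
Radiated: εσ·A_surf·T⁴ with A_surf = 4πr² = 16.91 m².
T⁴ = 512.0/(0.23·5.67×10⁻⁸·16.91) = 2.322×10⁹ K⁴.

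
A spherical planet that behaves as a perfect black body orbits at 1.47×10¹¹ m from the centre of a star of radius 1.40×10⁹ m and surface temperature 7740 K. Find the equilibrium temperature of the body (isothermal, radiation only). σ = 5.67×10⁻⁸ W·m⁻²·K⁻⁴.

The star's surface emits σT_*⁴; at distance d the flux is S = σT_*⁴(R_*/d)².
S = 5.67×10⁻⁸·(7740)⁴·(1.40×10⁹/1.47×10¹¹)² = 18460 W/m².
For an isothermal sphere T⁴ = (1−a)S/(4σ) = 8.138×10¹⁰ K⁴.

T ≈ 534 K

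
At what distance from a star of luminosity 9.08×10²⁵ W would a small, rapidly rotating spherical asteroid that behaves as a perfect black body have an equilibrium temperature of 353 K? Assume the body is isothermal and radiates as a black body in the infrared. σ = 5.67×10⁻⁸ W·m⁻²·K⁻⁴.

For an isothermal black-emitting sphere, (1−a)S·πr² = σ·4πr²·T⁴ ⇒ S = 4σT⁴/(1−a).
S = 4·5.67×10⁻⁸·(353)⁴/1.00 = 3522 W/m².
Flux falls as S = L/(4πd²), so d = √(L/(4πS)) = √(9.08×10²⁵/(4π·3522)).

d ≈ 4.53×10¹⁰ m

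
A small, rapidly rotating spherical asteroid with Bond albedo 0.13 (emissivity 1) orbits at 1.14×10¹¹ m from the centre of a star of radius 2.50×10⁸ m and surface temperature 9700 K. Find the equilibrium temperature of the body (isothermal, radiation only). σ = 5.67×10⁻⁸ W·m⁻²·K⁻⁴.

The star's surface emits σT_*⁴; at distance d the flux is S = σT_*⁴(R_*/d)².
S = 5.67×10⁻⁸·(9700)⁴·(2.50×10⁸/1.14×10¹¹)² = 2414 W/m².
For an isothermal sphere T⁴ = (1−a)S/(4σ) = 9.260×10⁹ K⁴.

T ≈ 310 K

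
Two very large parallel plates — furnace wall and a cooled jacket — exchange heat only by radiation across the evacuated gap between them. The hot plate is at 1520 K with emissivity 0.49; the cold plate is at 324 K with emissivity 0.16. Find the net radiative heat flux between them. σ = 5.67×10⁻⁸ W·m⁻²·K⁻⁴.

For two infinite grey parallel plates, q = σ(T₁⁴ − T₂⁴)/(1/ε₁ + 1/ε₂ − 1).
T₁⁴ − T₂⁴ = 5.338×10¹² − 1.102×10¹⁰ = 5.327×10¹² K⁴.
1/ε₁ + 1/ε₂ − 1 = 2.041 + 6.250 − 1 = 7.291.
q = 5.67×10⁻⁸ × 5.327×10¹² / 7.291.

q ≈ 41400 W/m²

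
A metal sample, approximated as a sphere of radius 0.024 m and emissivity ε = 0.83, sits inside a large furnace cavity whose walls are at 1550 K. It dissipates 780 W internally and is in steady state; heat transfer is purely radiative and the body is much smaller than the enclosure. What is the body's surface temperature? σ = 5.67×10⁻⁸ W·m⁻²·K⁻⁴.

T ≈ 1690 K

For a small grey body in a large enclosure, net radiated power = εσA(T⁴ − T_w⁴).
Steady state: P = εσA(T⁴ − T_w⁴) with A = 4πr² = 0.007238 m².
T⁴ = P/(εσA) + T_w⁴ = 780/(0.83·5.67×10⁻⁸·0.007238) + (1550)⁴
    = 2.290×10¹² + 5.772×10¹² = 8.062×10¹² K⁴.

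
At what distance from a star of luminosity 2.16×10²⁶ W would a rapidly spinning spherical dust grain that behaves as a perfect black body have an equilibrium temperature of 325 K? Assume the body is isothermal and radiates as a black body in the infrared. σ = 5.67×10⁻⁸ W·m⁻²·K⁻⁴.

d ≈ 8.24×10¹⁰ m

For an isothermal black-emitting sphere, (1−a)S·πr² = σ·4πr²·T⁴ ⇒ S = 4σT⁴/(1−a).
S = 4·5.67×10⁻⁸·(325)⁴/1.00 = 2530 W/m².
Flux falls as S = L/(4πd²), so d = √(L/(4πS)) = √(2.16×10²⁶/(4π·2530)).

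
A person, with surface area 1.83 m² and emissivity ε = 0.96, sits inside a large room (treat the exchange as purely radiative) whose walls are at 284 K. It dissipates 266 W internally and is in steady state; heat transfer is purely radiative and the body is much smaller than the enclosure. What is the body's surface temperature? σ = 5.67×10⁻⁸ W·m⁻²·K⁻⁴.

For a small grey body in a large enclosure, net radiated power = εσA(T⁴ − T_w⁴).
Steady state: P = εσA(T⁴ − T_w⁴) with A = 1.83 m².
T⁴ = P/(εσA) + T_w⁴ = 266/(0.96·5.67×10⁻⁸·1.830) + (284)⁴
    = 2.670×10⁹ + 6.505×10⁹ = 9.176×10⁹ K⁴.

T ≈ 310 K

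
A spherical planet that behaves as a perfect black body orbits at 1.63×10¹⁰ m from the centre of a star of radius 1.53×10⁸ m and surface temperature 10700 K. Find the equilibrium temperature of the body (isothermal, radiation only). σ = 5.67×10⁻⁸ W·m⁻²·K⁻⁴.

The star's surface emits σT_*⁴; at distance d the flux is S = σT_*⁴(R_*/d)².
S = 5.67×10⁻⁸·(10700)⁴·(1.53×10⁸/1.63×10¹⁰)² = 65480 W/m².
For an isothermal sphere T⁴ = (1−a)S/(4σ) = 2.887×10¹¹ K⁴.

T ≈ 733 K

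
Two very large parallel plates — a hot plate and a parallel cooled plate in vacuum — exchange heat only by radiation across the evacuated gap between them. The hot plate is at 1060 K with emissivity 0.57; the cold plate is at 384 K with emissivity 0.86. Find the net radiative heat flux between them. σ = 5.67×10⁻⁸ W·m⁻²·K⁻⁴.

For two infinite grey parallel plates, q = σ(T₁⁴ − T₂⁴)/(1/ε₁ + 1/ε₂ − 1).
T₁⁴ − T₂⁴ = 1.262×10¹² − 2.174×10¹⁰ = 1.241×10¹² K⁴.
1/ε₁ + 1/ε₂ − 1 = 1.754 + 1.163 − 1 = 1.917.
q = 5.67×10⁻⁸ × 1.241×10¹² / 1.917.

q ≈ 36700 W/m²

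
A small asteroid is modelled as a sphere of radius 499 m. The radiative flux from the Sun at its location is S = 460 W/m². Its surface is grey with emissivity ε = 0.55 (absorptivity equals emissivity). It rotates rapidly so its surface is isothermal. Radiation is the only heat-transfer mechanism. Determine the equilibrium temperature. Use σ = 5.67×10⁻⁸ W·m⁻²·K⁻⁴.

At equilibrium, absorbed power = emitted power.
Absorbing cross-section = πr² = 7.823×10⁵ m²; emitting surface = 4πr² = 3.129×10⁶ m² (ratio 4).
εS·A_cross = εσ·A_surf·T⁴  ⇒  T⁴ = S/(4σ)   (ε cancels).
T⁴ = 460/(4·5.67×10⁻⁸) = 2.028×10⁹ K⁴.
T = (2.028×10⁹)^(1/4).

T ≈ 212 K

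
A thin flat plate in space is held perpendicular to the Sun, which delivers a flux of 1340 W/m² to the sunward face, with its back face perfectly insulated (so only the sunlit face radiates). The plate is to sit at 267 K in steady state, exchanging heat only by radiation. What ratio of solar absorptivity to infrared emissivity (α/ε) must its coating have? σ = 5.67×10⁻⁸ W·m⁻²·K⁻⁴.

α/ε ≈ 0.215

Balance: αS·A = εσ·1A·T⁴ ⇒ α/ε = σT⁴/S.
α/ε = 5.67×10⁻⁸·(267)⁴/1340 = 5.67×10⁻⁸·5.082×10⁹/1340.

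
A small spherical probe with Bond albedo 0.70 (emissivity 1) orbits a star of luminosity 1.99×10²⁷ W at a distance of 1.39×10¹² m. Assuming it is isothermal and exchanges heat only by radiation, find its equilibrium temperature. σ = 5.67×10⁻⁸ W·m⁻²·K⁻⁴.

First find the stellar flux at distance d: S = L/(4πd²) = 1.99×10²⁷/(4π·(1.39×10¹²)²) = 81.96 W/m².
For an isothermal sphere, absorbed (1−a)S·πr² = emitted σ·4πr²·T⁴, so T⁴ = (1−a)S/(4σ).
T⁴ = 0.300·81.96/(4·5.67×10⁻⁸) = 1.084×10⁸ K⁴.

T ≈ 102 K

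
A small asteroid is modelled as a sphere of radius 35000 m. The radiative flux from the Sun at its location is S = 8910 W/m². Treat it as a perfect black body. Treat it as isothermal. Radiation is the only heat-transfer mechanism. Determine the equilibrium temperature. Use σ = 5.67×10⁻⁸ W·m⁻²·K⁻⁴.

T ≈ 445 K

At equilibrium, absorbed power = emitted power.
Absorbing cross-section = πr² = 3.848×10⁹ m²; emitting surface = 4πr² = 1.539×10¹⁰ m² (ratio 4).
S·A_cross = εσ·A_surf·T⁴  ⇒  T⁴ = S/(4σ).
T⁴ = 1.00·8910/(4·5.67×10⁻⁸) = 3.929×10¹⁰ K⁴.
T = (3.929×10¹⁰)^(1/4).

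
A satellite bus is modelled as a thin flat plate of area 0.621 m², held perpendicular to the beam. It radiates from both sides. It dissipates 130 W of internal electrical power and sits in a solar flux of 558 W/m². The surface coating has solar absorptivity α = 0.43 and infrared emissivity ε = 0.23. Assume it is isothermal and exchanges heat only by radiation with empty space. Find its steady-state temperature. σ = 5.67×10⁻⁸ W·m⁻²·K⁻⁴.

T ≈ 362 K

At steady state, absorbed solar power + internal power = radiated power.
Absorbed: α·S·A_cross = 0.43·558·0.6210 = 149.0 W (cross-section A).
Total input = 149.0 + 130 = 279.0 W.
Radiated: εσ·A_surf·T⁴ with A_surf = 2A = 1.242 m².
T⁴ = 279.0/(0.23·5.67×10⁻⁸·1.242) = 1.723×10¹⁰ K⁴.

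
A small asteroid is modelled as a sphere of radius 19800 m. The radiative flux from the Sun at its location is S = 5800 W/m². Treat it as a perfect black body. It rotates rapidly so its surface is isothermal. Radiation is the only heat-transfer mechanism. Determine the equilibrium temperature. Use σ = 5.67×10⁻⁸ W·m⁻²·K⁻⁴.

At equilibrium, absorbed power = emitted power.
Absorbing cross-section = πr² = 1.232×10⁹ m²; emitting surface = 4πr² = 4.927×10⁹ m² (ratio 4).
S·A_cross = εσ·A_surf·T⁴  ⇒  T⁴ = S/(4σ).
T⁴ = 1.00·5800/(4·5.67×10⁻⁸) = 2.557×10¹⁰ K⁴.
T = (2.557×10¹⁰)^(1/4).

T ≈ 400 K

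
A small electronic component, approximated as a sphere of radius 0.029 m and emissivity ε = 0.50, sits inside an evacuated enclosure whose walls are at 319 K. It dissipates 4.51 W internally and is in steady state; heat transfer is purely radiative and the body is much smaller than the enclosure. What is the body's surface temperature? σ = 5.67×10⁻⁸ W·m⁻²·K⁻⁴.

For a small grey body in a large enclosure, net radiated power = εσA(T⁴ − T_w⁴).
Steady state: P = εσA(T⁴ − T_w⁴) with A = 4πr² = 0.01057 m².
T⁴ = P/(εσA) + T_w⁴ = 4.51/(0.50·5.67×10⁻⁸·0.01057) + (319)⁴
    = 1.505×10¹⁰ + 1.036×10¹⁰ = 2.541×10¹⁰ K⁴.

T ≈ 399 K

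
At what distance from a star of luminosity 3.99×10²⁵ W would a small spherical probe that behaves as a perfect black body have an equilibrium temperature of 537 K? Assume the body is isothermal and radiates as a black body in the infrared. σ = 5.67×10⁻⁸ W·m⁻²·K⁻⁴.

d ≈ 1.30×10¹⁰ m

For an isothermal black-emitting sphere, (1−a)S·πr² = σ·4πr²·T⁴ ⇒ S = 4σT⁴/(1−a).
S = 4·5.67×10⁻⁸·(537)⁴/1.00 = 18860 W/m².
Flux falls as S = L/(4πd²), so d = √(L/(4πS)) = √(3.99×10²⁵/(4π·18860)).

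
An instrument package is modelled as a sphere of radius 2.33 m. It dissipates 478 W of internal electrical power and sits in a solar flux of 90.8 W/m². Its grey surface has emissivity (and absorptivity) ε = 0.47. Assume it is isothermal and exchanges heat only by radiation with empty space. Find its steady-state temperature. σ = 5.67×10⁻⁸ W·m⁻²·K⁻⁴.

T ≈ 160 K

At steady state, absorbed solar power + internal power = radiated power.
Absorbed: α·S·A_cross = 0.47·90.8·17.06 = 727.9 W (cross-section πr²).
Total input = 727.9 + 478 = 1206 W.
Radiated: εσ·A_surf·T⁴ with A_surf = 4πr² = 68.22 m².
T⁴ = 1206/(0.47·5.67×10⁻⁸·68.22) = 6.633×10⁸ K⁴.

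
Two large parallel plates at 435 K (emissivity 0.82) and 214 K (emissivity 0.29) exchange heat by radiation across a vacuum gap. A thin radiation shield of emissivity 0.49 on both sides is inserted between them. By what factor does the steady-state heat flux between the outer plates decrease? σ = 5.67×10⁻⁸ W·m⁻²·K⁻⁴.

factor ≈ 1.84

Without shield: q₀ = σΔ(T⁴)/(1/ε₁+1/ε₂−1) with denominator 3.668.
With shield the two gaps are in series; the resistances add: (1/ε₁+1/ε_s−1)+(1/ε_s+1/ε₂−1) = 2.260+4.489 = 6.749.
Heat-flux ratio q₀/q = 6.749/3.668.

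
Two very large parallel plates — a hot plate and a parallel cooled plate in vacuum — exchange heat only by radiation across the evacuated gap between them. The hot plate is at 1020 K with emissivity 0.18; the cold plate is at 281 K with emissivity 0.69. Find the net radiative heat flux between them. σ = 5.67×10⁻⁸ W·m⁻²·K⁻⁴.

For two infinite grey parallel plates, q = σ(T₁⁴ − T₂⁴)/(1/ε₁ + 1/ε₂ − 1).
T₁⁴ − T₂⁴ = 1.082×10¹² − 6.235×10⁹ = 1.076×10¹² K⁴.
1/ε₁ + 1/ε₂ − 1 = 5.556 + 1.449 − 1 = 6.005.
q = 5.67×10⁻⁸ × 1.076×10¹² / 6.005.

q ≈ 10200 W/m²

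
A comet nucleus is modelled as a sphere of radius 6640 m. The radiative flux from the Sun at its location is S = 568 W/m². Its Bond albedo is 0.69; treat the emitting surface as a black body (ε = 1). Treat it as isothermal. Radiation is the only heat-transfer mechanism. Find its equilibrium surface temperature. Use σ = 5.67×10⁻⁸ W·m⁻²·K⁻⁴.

T ≈ 167 K

At equilibrium, absorbed power = emitted power.
Absorbing cross-section = πr² = 1.385×10⁸ m²; emitting surface = 4πr² = 5.540×10⁸ m² (ratio 4).
(1−a)S·A_cross = εσ·A_surf·T⁴  ⇒  T⁴ = (1−a)S/(4σ).
T⁴ = 0.310·568/(4·5.67×10⁻⁸) = 7.764×10⁸ K⁴.
T = (7.764×10⁸)^(1/4).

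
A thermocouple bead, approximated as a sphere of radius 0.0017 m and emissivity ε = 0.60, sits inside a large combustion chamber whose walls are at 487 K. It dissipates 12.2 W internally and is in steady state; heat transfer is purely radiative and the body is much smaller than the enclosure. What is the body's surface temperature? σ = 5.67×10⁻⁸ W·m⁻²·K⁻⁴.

For a small grey body in a large enclosure, net radiated power = εσA(T⁴ − T_w⁴).
Steady state: P = εσA(T⁴ − T_w⁴) with A = 4πr² = 3.632×10⁻⁵ m².
T⁴ = P/(εσA) + T_w⁴ = 12.2/(0.60·5.67×10⁻⁸·3.632×10⁻⁵) + (487)⁴
    = 9.875×10¹² + 5.625×10¹⁰ = 9.931×10¹² K⁴.

T ≈ 1780 K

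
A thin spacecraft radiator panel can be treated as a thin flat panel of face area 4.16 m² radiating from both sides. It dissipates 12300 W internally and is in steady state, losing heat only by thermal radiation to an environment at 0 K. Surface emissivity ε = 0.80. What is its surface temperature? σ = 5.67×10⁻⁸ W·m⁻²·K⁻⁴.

Steady state: internal power = radiated power, P = εσA T⁴.
Radiating area A = 2·4.16 = 8.320 m².
T⁴ = P/(εσA) = 12300/(0.80·5.67×10⁻⁸·8.320) = 3.259×10¹⁰ K⁴.
T = (3.259×10¹⁰)^(1/4).

T ≈ 425 K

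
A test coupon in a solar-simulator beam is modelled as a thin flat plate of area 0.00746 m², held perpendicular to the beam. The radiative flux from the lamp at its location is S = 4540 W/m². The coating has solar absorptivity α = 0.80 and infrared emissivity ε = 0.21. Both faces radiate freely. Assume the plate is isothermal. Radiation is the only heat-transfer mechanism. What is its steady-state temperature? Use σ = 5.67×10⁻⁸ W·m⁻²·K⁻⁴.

At equilibrium, absorbed power = emitted power.
Absorbing cross-section = A = 0.007460 m²; emitting surface = 2A = 0.01492 m² (ratio 2).
αS·A_cross = εσ·A_surf·T⁴  ⇒  T⁴ = αS/(ε·2σ).
T⁴ = 0.800·4540/(0.21·2·5.67×10⁻⁸) = 1.525×10¹¹ K⁴.
T = (1.525×10¹¹)^(1/4).

T ≈ 625 K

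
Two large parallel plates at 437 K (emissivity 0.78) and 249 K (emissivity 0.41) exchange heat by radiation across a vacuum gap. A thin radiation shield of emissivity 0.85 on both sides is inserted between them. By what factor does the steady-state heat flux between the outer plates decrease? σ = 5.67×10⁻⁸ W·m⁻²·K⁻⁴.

Without shield: q₀ = σΔ(T⁴)/(1/ε₁+1/ε₂−1) with denominator 2.721.
With shield the two gaps are in series; the resistances add: (1/ε₁+1/ε_s−1)+(1/ε_s+1/ε₂−1) = 1.459+2.615 = 4.074.
Heat-flux ratio q₀/q = 4.074/2.721.

factor ≈ 1.50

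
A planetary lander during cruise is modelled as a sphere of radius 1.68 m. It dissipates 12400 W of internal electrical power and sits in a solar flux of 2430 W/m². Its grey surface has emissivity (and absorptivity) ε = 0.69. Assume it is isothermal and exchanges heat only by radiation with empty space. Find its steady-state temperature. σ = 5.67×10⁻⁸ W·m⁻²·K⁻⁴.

T ≈ 374 K

At steady state, absorbed solar power + internal power = radiated power.
Absorbed: α·S·A_cross = 0.69·2430·8.867 = 14870 W (cross-section πr²).
Total input = 14870 + 12400 = 27270 W.
Radiated: εσ·A_surf·T⁴ with A_surf = 4πr² = 35.47 m².
T⁴ = 27270/(0.69·5.67×10⁻⁸·35.47) = 1.965×10¹⁰ K⁴.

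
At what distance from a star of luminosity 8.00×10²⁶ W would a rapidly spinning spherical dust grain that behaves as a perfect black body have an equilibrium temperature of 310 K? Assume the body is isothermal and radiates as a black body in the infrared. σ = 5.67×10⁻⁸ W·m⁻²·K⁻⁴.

d ≈ 1.74×10¹¹ m

For an isothermal black-emitting sphere, (1−a)S·πr² = σ·4πr²·T⁴ ⇒ S = 4σT⁴/(1−a).
S = 4·5.67×10⁻⁸·(310)⁴/1.00 = 2095 W/m².
Flux falls as S = L/(4πd²), so d = √(L/(4πS)) = √(8.00×10²⁶/(4π·2095)).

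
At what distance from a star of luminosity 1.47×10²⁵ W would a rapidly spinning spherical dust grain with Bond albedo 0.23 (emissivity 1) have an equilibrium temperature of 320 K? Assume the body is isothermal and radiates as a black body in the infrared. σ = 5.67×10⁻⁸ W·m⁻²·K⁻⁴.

d ≈ 1.95×10¹⁰ m

For an isothermal black-emitting sphere, (1−a)S·πr² = σ·4πr²·T⁴ ⇒ S = 4σT⁴/(1−a).
S = 4·5.67×10⁻⁸·(320)⁴/0.770 = 3089 W/m².
Flux falls as S = L/(4πd²), so d = √(L/(4πS)) = √(1.47×10²⁵/(4π·3089)).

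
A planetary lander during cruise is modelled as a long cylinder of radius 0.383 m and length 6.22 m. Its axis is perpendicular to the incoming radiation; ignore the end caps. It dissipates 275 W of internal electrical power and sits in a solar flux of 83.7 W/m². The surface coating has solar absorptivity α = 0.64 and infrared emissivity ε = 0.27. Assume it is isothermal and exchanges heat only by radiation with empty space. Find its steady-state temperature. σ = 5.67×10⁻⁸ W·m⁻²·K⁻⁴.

At steady state, absorbed solar power + internal power = radiated power.
Absorbed: α·S·A_cross = 0.64·83.7·4.765 = 255.2 W (cross-section 2rL).
Total input = 255.2 + 275 = 530.2 W.
Radiated: εσ·A_surf·T⁴ with A_surf = 2πrL = 14.97 m².
T⁴ = 530.2/(0.27·5.67×10⁻⁸·14.97) = 2.314×10⁹ K⁴.

T ≈ 219 K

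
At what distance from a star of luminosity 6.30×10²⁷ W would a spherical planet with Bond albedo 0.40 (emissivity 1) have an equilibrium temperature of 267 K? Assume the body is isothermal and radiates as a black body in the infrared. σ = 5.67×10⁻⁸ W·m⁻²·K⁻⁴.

d ≈ 5.11×10¹¹ m

For an isothermal black-emitting sphere, (1−a)S·πr² = σ·4πr²·T⁴ ⇒ S = 4σT⁴/(1−a).
S = 4·5.67×10⁻⁸·(267)⁴/0.600 = 1921 W/m².
Flux falls as S = L/(4πd²), so d = √(L/(4πS)) = √(6.30×10²⁷/(4π·1921)).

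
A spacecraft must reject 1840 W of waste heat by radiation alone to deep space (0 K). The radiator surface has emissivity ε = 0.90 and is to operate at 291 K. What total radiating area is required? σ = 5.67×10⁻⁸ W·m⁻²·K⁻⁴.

A ≈ 5.03 m²

P = εσA T⁴ ⇒ A = P/(εσT⁴).
T⁴ = 7.171×10⁹ K⁴.
A = 1840/(0.90 × 5.67×10⁻⁸ × 7.171×10⁹).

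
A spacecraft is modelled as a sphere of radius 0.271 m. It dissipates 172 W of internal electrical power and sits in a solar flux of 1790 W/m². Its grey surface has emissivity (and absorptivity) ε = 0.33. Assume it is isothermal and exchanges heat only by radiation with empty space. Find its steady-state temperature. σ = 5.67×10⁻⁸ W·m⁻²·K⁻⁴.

At steady state, absorbed solar power + internal power = radiated power.
Absorbed: α·S·A_cross = 0.33·1790·0.2307 = 136.3 W (cross-section πr²).
Total input = 136.3 + 172 = 308.3 W.
Radiated: εσ·A_surf·T⁴ with A_surf = 4πr² = 0.9229 m².
T⁴ = 308.3/(0.33·5.67×10⁻⁸·0.9229) = 1.785×10¹⁰ K⁴.

T ≈ 366 K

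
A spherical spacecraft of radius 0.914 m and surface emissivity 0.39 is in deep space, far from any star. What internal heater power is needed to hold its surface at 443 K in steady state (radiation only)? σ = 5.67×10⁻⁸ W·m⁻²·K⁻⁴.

P ≈ 8940 W

P = εσ·4πr²·T⁴.
4πr² = 10.50 m²; T⁴ = 3.851×10¹⁰ K⁴.
P = 0.39·5.67×10⁻⁸·10.50·3.851×10¹⁰.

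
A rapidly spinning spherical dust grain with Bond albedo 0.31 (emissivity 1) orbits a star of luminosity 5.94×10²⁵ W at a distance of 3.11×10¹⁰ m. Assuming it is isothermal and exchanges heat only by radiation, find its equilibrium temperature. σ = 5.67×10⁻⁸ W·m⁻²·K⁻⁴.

First find the stellar flux at distance d: S = L/(4πd²) = 5.94×10²⁵/(4π·(3.11×10¹⁰)²) = 4887 W/m².
For an isothermal sphere, absorbed (1−a)S·πr² = emitted σ·4πr²·T⁴, so T⁴ = (1−a)S/(4σ).
T⁴ = 0.690·4887/(4·5.67×10⁻⁸) = 1.487×10¹⁰ K⁴.

T ≈ 349 K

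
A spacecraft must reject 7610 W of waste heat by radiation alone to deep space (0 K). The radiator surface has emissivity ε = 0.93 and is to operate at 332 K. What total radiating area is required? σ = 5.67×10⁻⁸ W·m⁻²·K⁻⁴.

P = εσA T⁴ ⇒ A = P/(εσT⁴).
T⁴ = 1.215×10¹⁰ K⁴.
A = 7610/(0.93 × 5.67×10⁻⁸ × 1.215×10¹⁰).

A ≈ 11.9 m²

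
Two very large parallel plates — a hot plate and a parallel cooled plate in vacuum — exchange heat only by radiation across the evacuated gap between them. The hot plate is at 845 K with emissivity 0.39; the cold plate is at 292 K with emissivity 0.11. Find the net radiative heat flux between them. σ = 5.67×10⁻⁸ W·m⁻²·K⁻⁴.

q ≈ 2670 W/m²

For two infinite grey parallel plates, q = σ(T₁⁴ − T₂⁴)/(1/ε₁ + 1/ε₂ − 1).
T₁⁴ − T₂⁴ = 5.098×10¹¹ − 7.270×10⁹ = 5.026×10¹¹ K⁴.
1/ε₁ + 1/ε₂ − 1 = 2.564 + 9.091 − 1 = 10.66.
q = 5.67×10⁻⁸ × 5.026×10¹¹ / 10.66.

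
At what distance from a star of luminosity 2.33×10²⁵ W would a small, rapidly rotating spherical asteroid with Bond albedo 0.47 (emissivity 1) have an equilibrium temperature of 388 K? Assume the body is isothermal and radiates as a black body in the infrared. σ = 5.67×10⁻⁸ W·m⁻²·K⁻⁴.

For an isothermal black-emitting sphere, (1−a)S·πr² = σ·4πr²·T⁴ ⇒ S = 4σT⁴/(1−a).
S = 4·5.67×10⁻⁸·(388)⁴/0.530 = 9698 W/m².
Flux falls as S = L/(4πd²), so d = √(L/(4πS)) = √(2.33×10²⁵/(4π·9698)).

d ≈ 1.38×10¹⁰ m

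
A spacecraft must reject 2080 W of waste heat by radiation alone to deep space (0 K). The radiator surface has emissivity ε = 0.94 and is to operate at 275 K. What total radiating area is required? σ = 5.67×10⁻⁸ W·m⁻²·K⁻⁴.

P = εσA T⁴ ⇒ A = P/(εσT⁴).
T⁴ = 5.719×10⁹ K⁴.
A = 2080/(0.94 × 5.67×10⁻⁸ × 5.719×10⁹).

A ≈ 6.82 m²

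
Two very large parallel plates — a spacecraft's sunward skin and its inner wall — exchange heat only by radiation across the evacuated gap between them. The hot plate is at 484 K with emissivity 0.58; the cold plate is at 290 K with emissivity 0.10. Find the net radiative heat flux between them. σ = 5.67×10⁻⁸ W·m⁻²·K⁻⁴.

q ≈ 253 W/m²

For two infinite grey parallel plates, q = σ(T₁⁴ − T₂⁴)/(1/ε₁ + 1/ε₂ − 1).
T₁⁴ − T₂⁴ = 5.488×10¹⁰ − 7.073×10⁹ = 4.780×10¹⁰ K⁴.
1/ε₁ + 1/ε₂ − 1 = 1.724 + 10.00 − 1 = 10.72.
q = 5.67×10⁻⁸ × 4.780×10¹⁰ / 10.72.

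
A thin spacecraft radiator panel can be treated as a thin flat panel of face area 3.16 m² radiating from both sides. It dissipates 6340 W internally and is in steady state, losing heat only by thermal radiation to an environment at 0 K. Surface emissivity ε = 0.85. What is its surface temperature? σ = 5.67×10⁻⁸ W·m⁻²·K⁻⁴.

Steady state: internal power = radiated power, P = εσA T⁴.
Radiating area A = 2·3.16 = 6.320 m².
T⁴ = P/(εσA) = 6340/(0.85·5.67×10⁻⁸·6.320) = 2.081×10¹⁰ K⁴.
T = (2.081×10¹⁰)^(1/4).

T ≈ 380 K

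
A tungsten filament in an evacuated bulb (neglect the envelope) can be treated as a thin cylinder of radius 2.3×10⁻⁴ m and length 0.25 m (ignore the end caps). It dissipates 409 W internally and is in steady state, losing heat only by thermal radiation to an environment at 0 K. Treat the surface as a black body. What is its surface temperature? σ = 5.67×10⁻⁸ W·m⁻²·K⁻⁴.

Steady state: internal power = radiated power, P = εσA T⁴.
Radiating area A = 2πrL = 3.613×10⁻⁴ m².
T⁴ = P/(εσA) = 409/(1.0·5.67×10⁻⁸·3.613×10⁻⁴) = 1.997×10¹³ K⁴.
T = (1.997×10¹³)^(1/4).

T ≈ 2110 K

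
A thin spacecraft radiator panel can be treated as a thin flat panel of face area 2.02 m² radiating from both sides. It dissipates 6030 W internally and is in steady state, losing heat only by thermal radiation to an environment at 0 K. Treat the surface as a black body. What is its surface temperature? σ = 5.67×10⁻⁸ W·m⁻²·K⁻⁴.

Steady state: internal power = radiated power, P = εσA T⁴.
Radiating area A = 2·2.02 = 4.040 m².
T⁴ = P/(εσA) = 6030/(1.0·5.67×10⁻⁸·4.040) = 2.632×10¹⁰ K⁴.
T = (2.632×10¹⁰)^(1/4).

T ≈ 403 K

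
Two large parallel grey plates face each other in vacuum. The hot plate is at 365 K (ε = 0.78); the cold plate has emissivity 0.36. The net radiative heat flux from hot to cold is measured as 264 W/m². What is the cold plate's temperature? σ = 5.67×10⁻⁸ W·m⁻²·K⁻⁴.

q = σ(T₁⁴ − T₂⁴)/(1/ε₁ + 1/ε₂ − 1); denominator = 3.060.
T₂⁴ = T₁⁴ − q·(1/ε₁+1/ε₂−1)/σ = 1.775×10¹⁰ − 264·3.060/5.67×10⁻⁸
    = 3.502×10⁹ K⁴.

T₂ ≈ 243 K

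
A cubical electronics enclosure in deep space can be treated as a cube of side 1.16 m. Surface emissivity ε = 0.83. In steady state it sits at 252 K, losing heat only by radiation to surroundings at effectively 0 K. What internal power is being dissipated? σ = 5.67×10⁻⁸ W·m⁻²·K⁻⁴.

Steady state: P = εσA T⁴.
A = 6L² = 8.074 m²; T⁴ = (252)⁴ = 4.033×10⁹ K⁴.
P = 0.83 × 5.67×10⁻⁸ × 8.074 × 4.033×10⁹.

P ≈ 1530 W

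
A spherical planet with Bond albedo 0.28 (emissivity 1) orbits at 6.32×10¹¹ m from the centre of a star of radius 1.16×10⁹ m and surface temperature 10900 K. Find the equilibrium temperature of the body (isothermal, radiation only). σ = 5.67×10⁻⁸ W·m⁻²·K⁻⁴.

The star's surface emits σT_*⁴; at distance d the flux is S = σT_*⁴(R_*/d)².
S = 5.67×10⁻⁸·(10900)⁴·(1.16×10⁹/6.32×10¹¹)² = 2696 W/m².
For an isothermal sphere T⁴ = (1−a)S/(4σ) = 8.560×10⁹ K⁴.

T ≈ 304 K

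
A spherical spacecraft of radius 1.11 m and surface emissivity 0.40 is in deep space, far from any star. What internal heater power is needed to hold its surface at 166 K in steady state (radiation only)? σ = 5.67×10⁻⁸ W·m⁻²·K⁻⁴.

P ≈ 267 W

P = εσ·4πr²·T⁴.
4πr² = 15.48 m²; T⁴ = 7.593×10⁸ K⁴.
P = 0.40·5.67×10⁻⁸·15.48·7.593×10⁸.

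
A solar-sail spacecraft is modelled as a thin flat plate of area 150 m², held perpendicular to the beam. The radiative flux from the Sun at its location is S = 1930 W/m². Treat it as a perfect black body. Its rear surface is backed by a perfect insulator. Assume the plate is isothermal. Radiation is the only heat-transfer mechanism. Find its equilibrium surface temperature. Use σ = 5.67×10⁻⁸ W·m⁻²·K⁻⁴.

T ≈ 430 K

At equilibrium, absorbed power = emitted power.
Absorbing cross-section = A = 150.0 m²; emitting surface = A = 150.0 m² (ratio 1).
S·A_cross = εσ·A_surf·T⁴  ⇒  T⁴ = S/(1σ).
T⁴ = 1.00·1930/(1·5.67×10⁻⁸) = 3.404×10¹⁰ K⁴.
T = (3.404×10¹⁰)^(1/4).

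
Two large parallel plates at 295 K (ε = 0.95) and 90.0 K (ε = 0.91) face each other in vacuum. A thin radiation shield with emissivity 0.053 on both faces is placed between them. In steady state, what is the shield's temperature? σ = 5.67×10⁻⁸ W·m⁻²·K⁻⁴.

T_s ≈ 249 K

In steady state the net flux on the hot side equals that on the cold side.
σ(T₁⁴−T_s⁴)/D₁ = σ(T_s⁴−T₂⁴)/D₂, with D₁ = 1/ε₁+1/ε_s−1 = 18.92, D₂ = 1/ε_s+1/ε₂−1 = 18.97.
Solve for T_s⁴: T_s⁴ = (D₂·T₁⁴ + D₁·T₂⁴)/(D₁+D₂) = 3.824×10⁹ K⁴.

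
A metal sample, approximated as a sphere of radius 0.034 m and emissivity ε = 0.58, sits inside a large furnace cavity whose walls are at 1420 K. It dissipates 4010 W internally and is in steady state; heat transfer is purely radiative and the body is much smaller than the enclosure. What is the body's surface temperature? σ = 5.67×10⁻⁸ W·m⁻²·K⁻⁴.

T ≈ 1880 K

For a small grey body in a large enclosure, net radiated power = εσA(T⁴ − T_w⁴).
Steady state: P = εσA(T⁴ − T_w⁴) with A = 4πr² = 0.01453 m².
T⁴ = P/(εσA) + T_w⁴ = 4010/(0.58·5.67×10⁻⁸·0.01453) + (1420)⁴
    = 8.394×10¹² + 4.066×10¹² = 1.246×10¹³ K⁴.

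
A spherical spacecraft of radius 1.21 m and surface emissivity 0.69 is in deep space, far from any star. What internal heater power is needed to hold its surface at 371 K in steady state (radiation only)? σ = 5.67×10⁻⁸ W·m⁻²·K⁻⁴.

P = εσ·4πr²·T⁴.
4πr² = 18.40 m²; T⁴ = 1.895×10¹⁰ K⁴.
P = 0.69·5.67×10⁻⁸·18.40·1.895×10¹⁰.

P ≈ 13600 W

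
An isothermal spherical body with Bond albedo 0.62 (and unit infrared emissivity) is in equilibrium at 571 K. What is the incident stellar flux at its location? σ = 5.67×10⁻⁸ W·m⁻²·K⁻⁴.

S ≈ 63400 W/m²

(1−a)S·πr² = σ·4πr²·T⁴ ⇒ S = 4σT⁴/(1−a).
S = 4·5.67×10⁻⁸·1.063×10¹¹/0.380.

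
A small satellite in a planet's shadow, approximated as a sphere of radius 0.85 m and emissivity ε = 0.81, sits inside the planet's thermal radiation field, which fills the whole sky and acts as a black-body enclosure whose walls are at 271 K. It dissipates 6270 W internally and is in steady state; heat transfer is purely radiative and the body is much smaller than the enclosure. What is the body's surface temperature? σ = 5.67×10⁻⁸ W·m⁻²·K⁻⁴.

For a small grey body in a large enclosure, net radiated power = εσA(T⁴ − T_w⁴).
Steady state: P = εσA(T⁴ − T_w⁴) with A = 4πr² = 9.079 m².
T⁴ = P/(εσA) + T_w⁴ = 6270/(0.81·5.67×10⁻⁸·9.079) + (271)⁴
    = 1.504×10¹⁰ + 5.394×10⁹ = 2.043×10¹⁰ K⁴.

T ≈ 378 K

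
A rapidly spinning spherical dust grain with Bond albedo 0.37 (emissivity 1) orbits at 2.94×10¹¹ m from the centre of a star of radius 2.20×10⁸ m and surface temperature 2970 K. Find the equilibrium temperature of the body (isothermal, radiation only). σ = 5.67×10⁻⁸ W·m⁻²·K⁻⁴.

T ≈ 51.2 K

The star's surface emits σT_*⁴; at distance d the flux is S = σT_*⁴(R_*/d)².
S = 5.67×10⁻⁸·(2970)⁴·(2.20×10⁸/2.94×10¹¹)² = 2.470 W/m².
For an isothermal sphere T⁴ = (1−a)S/(4σ) = 6.862×10⁶ K⁴.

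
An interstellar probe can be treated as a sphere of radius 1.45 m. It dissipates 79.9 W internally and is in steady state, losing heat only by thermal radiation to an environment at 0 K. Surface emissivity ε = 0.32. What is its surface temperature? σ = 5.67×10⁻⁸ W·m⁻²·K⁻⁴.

Steady state: internal power = radiated power, P = εσA T⁴.
Radiating area A = 4πr² = 26.42 m².
T⁴ = P/(εσA) = 79.9/(0.32·5.67×10⁻⁸·26.42) = 1.667×10⁸ K⁴.
T = (1.667×10⁸)^(1/4).

T ≈ 114 K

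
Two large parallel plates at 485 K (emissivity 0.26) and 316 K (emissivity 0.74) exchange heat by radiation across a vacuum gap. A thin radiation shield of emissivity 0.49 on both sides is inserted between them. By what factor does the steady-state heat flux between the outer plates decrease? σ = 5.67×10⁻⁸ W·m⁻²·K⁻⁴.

Without shield: q₀ = σΔ(T⁴)/(1/ε₁+1/ε₂−1) with denominator 4.198.
With shield the two gaps are in series; the resistances add: (1/ε₁+1/ε_s−1)+(1/ε_s+1/ε₂−1) = 4.887+2.392 = 7.279.
Heat-flux ratio q₀/q = 7.279/4.198.

factor ≈ 1.73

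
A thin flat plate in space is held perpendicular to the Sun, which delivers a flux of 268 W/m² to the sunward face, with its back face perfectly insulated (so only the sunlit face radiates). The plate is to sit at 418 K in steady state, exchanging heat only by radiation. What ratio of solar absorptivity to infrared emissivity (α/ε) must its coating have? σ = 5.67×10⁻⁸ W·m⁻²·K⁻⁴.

Balance: αS·A = εσ·1A·T⁴ ⇒ α/ε = σT⁴/S.
α/ε = 5.67×10⁻⁸·(418)⁴/268 = 5.67×10⁻⁸·3.053×10¹⁰/268.

α/ε ≈ 6.46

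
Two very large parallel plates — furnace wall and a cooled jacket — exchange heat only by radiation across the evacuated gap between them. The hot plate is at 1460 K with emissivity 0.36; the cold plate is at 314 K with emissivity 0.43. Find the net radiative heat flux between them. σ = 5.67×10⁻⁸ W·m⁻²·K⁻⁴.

q ≈ 62700 W/m²

For two infinite grey parallel plates, q = σ(T₁⁴ − T₂⁴)/(1/ε₁ + 1/ε₂ − 1).
T₁⁴ − T₂⁴ = 4.544×10¹² − 9.721×10⁹ = 4.534×10¹² K⁴.
1/ε₁ + 1/ε₂ − 1 = 2.778 + 2.326 − 1 = 4.103.
q = 5.67×10⁻⁸ × 4.534×10¹² / 4.103.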